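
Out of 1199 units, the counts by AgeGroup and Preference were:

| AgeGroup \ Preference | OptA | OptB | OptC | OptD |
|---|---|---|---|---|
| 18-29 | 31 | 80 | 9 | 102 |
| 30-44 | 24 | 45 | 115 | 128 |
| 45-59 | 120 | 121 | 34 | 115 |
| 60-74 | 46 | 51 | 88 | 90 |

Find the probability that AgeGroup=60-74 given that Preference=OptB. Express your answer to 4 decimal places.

0.1717

Total with Preference=OptB: 80 + 45 + 121 + 51 = 297.
P(AgeGroup=60-74 | Preference=OptB) = 51/297 = 0.1717.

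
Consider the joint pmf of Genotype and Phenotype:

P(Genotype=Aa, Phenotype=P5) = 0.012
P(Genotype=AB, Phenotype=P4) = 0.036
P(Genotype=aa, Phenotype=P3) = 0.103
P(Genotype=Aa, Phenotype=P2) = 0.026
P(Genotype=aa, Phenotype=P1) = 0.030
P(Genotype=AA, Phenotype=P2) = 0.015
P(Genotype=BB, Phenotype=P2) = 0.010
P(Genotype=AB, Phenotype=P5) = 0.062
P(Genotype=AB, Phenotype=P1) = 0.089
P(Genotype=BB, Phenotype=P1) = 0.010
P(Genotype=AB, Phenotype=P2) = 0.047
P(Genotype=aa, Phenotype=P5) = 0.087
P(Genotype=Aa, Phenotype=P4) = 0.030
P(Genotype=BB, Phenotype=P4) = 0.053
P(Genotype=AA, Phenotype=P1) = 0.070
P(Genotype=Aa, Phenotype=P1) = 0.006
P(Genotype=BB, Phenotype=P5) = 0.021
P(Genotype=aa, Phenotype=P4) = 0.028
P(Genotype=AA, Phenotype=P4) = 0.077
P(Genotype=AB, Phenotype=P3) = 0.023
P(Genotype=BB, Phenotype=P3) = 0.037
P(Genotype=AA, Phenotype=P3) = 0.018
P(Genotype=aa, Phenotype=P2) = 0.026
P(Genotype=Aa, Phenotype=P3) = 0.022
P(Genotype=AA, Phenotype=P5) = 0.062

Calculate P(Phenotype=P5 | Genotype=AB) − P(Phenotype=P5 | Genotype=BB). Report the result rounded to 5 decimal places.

0.08094

P(Genotype=AB) = 0.089 + 0.047 + 0.023 + 0.036 + 0.062 = 0.257; P(Phenotype=P5 | Genotype=AB) = 0.062/0.257 = 0.241245.
P(Genotype=BB) = 0.010 + 0.010 + 0.037 + 0.053 + 0.021 = 0.131; P(Phenotype=P5 | Genotype=BB) = 0.021/0.131 = 0.160305.
Difference = 0.08094.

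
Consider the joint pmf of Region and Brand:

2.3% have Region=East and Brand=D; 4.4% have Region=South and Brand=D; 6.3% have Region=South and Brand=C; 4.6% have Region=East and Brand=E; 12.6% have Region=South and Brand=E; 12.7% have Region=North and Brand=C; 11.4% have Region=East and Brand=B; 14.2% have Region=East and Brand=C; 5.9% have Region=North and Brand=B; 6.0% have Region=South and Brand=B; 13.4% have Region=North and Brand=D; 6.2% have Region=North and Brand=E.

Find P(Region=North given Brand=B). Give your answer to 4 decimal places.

P(Brand=B) = 0.059 + 0.060 + 0.114 = 0.233.
P(Region=North | Brand=B) = 0.059/0.233 = 0.2532.

0.2532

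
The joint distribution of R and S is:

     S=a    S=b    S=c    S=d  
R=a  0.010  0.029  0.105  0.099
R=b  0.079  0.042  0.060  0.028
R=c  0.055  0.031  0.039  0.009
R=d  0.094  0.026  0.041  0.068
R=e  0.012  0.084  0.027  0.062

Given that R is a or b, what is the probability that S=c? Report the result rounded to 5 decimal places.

P(R=a) = 0.010 + 0.029 + 0.105 + 0.099 = 0.243.
P(R=b) = 0.079 + 0.042 + 0.060 + 0.028 = 0.209.
P(R ∈ {a, b}) = 0.243 + 0.209 = 0.452; P(S=c, R ∈ {a, b}) = 0.105 + 0.060 = 0.165.
P(S=c | R ∈ {a, b}) = 0.165/0.452 = 0.36504.

0.36504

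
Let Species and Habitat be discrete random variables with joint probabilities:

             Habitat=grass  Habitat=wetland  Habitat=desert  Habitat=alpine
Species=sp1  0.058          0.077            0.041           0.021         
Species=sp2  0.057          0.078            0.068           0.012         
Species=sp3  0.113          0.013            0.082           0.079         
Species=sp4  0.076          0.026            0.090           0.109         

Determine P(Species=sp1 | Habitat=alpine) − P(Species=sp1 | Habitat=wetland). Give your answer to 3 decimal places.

-0.302

P(Habitat=alpine) = 0.021 + 0.012 + 0.079 + 0.109 = 0.221; P(Species=sp1 | Habitat=alpine) = 0.021/0.221 = 0.0950.
P(Habitat=wetland) = 0.077 + 0.078 + 0.013 + 0.026 = 0.194; P(Species=sp1 | Habitat=wetland) = 0.077/0.194 = 0.3969.
Difference = -0.302.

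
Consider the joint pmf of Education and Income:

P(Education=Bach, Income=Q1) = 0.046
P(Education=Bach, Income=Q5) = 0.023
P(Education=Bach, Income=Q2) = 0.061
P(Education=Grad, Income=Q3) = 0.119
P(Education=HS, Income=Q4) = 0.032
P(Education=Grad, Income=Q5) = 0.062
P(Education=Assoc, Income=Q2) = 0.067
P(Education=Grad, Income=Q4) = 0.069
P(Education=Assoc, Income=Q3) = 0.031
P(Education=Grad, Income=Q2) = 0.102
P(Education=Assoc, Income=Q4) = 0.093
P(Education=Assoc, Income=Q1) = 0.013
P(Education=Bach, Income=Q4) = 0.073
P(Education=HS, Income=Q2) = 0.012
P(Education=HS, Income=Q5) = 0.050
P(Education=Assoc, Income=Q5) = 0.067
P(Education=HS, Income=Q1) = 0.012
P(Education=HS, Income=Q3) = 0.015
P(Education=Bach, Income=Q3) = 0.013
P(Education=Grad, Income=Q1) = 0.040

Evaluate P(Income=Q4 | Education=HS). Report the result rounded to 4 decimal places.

0.2645

P(Education=HS) = 0.012 + 0.012 + 0.015 + 0.032 + 0.050 = 0.121.
P(Income=Q4 | Education=HS) = 0.032/0.121 = 0.2645.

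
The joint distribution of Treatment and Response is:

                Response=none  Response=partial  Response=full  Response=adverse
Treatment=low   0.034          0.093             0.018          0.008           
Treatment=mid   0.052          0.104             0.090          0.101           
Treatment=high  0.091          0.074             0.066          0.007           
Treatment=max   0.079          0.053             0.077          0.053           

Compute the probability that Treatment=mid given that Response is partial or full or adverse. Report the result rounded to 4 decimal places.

P(Response=partial) = 0.093 + 0.104 + 0.074 + 0.053 = 0.324.
P(Response=full) = 0.018 + 0.090 + 0.066 + 0.077 = 0.251.
P(Response=adverse) = 0.008 + 0.101 + 0.007 + 0.053 = 0.169.
P(Response ∈ {partial, full, adverse}) = 0.324 + 0.251 + 0.169 = 0.744; P(Treatment=mid, Response ∈ {partial, full, adverse}) = 0.104 + 0.090 + 0.101 = 0.295.
P(Treatment=mid | Response ∈ {partial, full, adverse}) = 0.295/0.744 = 0.3965.

0.3965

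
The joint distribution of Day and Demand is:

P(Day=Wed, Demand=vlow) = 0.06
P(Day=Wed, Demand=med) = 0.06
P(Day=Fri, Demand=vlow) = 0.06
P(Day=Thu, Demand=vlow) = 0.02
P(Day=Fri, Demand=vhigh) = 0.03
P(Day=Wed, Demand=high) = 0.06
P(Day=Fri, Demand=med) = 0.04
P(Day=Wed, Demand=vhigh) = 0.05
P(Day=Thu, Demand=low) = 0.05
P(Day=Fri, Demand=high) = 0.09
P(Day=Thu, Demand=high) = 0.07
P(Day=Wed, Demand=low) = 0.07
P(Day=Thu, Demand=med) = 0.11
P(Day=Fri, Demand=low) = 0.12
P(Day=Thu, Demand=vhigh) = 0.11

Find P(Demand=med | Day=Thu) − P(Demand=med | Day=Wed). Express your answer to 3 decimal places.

P(Day=Thu) = 0.02 + 0.05 + 0.11 + 0.07 + 0.11 = 0.36; P(Demand=med | Day=Thu) = 0.11/0.36 = 0.3056.
P(Day=Wed) = 0.06 + 0.07 + 0.06 + 0.06 + 0.05 = 0.30; P(Demand=med | Day=Wed) = 0.06/0.30 = 0.2000.
Difference = 0.106.

0.106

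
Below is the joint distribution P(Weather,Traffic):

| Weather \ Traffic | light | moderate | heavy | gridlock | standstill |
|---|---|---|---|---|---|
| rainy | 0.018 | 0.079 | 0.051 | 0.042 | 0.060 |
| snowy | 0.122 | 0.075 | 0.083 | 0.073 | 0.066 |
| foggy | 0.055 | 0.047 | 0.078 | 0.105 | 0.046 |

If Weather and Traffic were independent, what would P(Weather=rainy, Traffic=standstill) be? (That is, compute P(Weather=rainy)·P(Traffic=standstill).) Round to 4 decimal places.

0.0430

P(Weather=rainy) = 0.018 + 0.079 + 0.051 + 0.042 + 0.060 = 0.250.
P(Traffic=standstill) = 0.060 + 0.066 + 0.046 = 0.172.
Product: 0.250 × 0.172 = 0.0430.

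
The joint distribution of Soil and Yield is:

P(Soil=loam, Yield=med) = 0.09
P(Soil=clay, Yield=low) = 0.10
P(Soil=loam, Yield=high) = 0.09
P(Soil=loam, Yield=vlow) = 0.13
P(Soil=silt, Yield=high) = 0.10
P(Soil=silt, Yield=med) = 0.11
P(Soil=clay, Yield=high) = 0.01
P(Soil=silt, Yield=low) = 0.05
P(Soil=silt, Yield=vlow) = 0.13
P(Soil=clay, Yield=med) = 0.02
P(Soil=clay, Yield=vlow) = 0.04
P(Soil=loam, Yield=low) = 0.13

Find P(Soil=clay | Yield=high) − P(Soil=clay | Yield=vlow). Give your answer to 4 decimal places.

-0.0833

P(Yield=high) = 0.09 + 0.01 + 0.10 = 0.20; P(Soil=clay | Yield=high) = 0.01/0.20 = 0.05000.
P(Yield=vlow) = 0.13 + 0.04 + 0.13 = 0.30; P(Soil=clay | Yield=vlow) = 0.04/0.30 = 0.13333.
Difference = -0.0833.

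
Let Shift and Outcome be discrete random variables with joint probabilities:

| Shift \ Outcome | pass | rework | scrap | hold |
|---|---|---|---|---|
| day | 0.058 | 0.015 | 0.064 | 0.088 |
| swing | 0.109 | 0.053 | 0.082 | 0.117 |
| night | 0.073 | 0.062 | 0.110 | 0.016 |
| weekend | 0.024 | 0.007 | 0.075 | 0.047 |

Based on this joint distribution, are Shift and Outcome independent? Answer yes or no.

P(Shift=night) = 0.261 and P(Outcome=hold) = 0.268, so their product is 0.06995, but P(Shift=night, Outcome=hold) = 0.016. Since these differ, Shift and Outcome are not independent.

no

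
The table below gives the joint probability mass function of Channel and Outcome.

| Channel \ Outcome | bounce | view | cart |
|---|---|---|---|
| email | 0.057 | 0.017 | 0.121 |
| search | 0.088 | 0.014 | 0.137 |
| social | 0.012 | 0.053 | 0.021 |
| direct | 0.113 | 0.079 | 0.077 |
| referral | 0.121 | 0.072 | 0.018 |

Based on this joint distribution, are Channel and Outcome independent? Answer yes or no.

no

P(Channel=referral) = 0.211 and P(Outcome=cart) = 0.374, so their product is 0.07891, but P(Channel=referral, Outcome=cart) = 0.018. Since these differ, Channel and Outcome are not independent.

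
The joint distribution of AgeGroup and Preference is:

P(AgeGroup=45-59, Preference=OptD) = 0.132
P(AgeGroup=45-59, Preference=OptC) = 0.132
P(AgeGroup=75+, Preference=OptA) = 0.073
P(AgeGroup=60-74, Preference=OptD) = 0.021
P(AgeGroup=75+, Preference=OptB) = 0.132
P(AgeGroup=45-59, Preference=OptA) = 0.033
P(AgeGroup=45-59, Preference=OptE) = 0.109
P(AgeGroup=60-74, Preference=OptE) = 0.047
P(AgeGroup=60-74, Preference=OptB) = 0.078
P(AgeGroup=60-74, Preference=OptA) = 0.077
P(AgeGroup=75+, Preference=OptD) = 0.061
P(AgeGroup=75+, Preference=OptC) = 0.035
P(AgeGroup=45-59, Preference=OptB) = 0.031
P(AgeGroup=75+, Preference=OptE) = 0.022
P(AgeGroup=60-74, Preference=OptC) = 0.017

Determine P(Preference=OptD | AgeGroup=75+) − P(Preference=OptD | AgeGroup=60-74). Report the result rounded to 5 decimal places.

P(AgeGroup=75+) = 0.073 + 0.132 + 0.035 + 0.061 + 0.022 = 0.323; P(Preference=OptD | AgeGroup=75+) = 0.061/0.323 = 0.188854.
P(AgeGroup=60-74) = 0.077 + 0.078 + 0.017 + 0.021 + 0.047 = 0.240; P(Preference=OptD | AgeGroup=60-74) = 0.021/0.240 = 0.087500.
Difference = 0.10135.

0.10135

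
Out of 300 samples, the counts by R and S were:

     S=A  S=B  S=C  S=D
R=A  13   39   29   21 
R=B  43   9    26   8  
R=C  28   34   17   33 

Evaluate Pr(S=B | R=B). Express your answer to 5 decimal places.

0.10465

Total with R=B: 43 + 9 + 26 + 8 = 86.
P(S=B | R=B) = 9/86 = 0.10465.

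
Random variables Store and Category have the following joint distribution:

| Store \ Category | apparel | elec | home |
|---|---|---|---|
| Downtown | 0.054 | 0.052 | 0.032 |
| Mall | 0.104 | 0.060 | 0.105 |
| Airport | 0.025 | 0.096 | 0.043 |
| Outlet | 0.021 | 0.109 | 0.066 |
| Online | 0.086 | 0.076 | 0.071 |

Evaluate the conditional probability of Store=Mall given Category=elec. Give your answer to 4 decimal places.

P(Category=elec) = 0.052 + 0.060 + 0.096 + 0.109 + 0.076 = 0.393.
P(Store=Mall | Category=elec) = 0.060/0.393 = 0.1527.

0.1527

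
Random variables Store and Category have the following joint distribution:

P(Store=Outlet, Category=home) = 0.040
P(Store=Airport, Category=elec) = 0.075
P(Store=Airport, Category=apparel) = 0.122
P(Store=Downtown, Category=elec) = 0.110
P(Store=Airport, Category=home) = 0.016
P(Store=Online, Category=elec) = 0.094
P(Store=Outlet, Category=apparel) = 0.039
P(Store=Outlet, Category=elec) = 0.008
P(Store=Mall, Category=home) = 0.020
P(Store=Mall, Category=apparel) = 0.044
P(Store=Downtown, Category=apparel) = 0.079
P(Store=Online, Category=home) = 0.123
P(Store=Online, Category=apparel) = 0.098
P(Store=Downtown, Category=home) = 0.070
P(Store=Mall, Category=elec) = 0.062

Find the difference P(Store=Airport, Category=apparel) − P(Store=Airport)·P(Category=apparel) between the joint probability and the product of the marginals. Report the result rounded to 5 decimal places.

0.04063

P(Store=Airport) = 0.122 + 0.075 + 0.016 = 0.213.
P(Category=apparel) = 0.079 + 0.044 + 0.122 + 0.039 + 0.098 = 0.382.
P(Store=Airport, Category=apparel) − P(Store=Airport)P(Category=apparel) = 0.122 − 0.213×0.382 = 0.04063.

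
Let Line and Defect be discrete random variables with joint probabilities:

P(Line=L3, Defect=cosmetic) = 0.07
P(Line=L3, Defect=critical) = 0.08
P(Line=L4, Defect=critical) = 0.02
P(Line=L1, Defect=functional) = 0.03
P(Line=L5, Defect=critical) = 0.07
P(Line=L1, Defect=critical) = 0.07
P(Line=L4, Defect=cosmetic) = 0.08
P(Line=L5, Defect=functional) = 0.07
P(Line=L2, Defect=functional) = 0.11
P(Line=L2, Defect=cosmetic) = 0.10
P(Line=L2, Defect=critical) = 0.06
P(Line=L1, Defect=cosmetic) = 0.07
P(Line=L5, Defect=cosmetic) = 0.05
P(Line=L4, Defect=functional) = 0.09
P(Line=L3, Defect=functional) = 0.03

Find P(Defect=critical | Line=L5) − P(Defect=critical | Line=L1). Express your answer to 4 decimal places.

-0.0433

P(Line=L5) = 0.05 + 0.07 + 0.07 = 0.19; P(Defect=critical | Line=L5) = 0.07/0.19 = 0.36842.
P(Line=L1) = 0.07 + 0.03 + 0.07 = 0.17; P(Defect=critical | Line=L1) = 0.07/0.17 = 0.41176.
Difference = -0.0433.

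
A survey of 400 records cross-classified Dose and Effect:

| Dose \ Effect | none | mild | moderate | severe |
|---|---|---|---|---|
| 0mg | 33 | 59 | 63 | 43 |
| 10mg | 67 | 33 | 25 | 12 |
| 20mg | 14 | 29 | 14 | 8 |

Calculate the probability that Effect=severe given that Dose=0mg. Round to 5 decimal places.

Total with Dose=0mg: 33 + 59 + 63 + 43 = 198.
P(Effect=severe | Dose=0mg) = 43/198 = 0.21717.

0.21717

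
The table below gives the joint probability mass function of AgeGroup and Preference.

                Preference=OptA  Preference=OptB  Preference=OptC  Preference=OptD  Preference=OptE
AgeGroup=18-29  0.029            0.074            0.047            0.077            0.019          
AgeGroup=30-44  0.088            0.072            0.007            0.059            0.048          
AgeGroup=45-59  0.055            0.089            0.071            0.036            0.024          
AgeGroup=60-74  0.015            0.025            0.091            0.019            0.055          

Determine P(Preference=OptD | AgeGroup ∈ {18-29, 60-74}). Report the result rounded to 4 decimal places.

0.2129

P(AgeGroup=18-29) = 0.029 + 0.074 + 0.047 + 0.077 + 0.019 = 0.246.
P(AgeGroup=60-74) = 0.015 + 0.025 + 0.091 + 0.019 + 0.055 = 0.205.
P(AgeGroup ∈ {18-29, 60-74}) = 0.246 + 0.205 = 0.451; P(Preference=OptD, AgeGroup ∈ {18-29, 60-74}) = 0.077 + 0.019 = 0.096.
P(Preference=OptD | AgeGroup ∈ {18-29, 60-74}) = 0.096/0.451 = 0.2129.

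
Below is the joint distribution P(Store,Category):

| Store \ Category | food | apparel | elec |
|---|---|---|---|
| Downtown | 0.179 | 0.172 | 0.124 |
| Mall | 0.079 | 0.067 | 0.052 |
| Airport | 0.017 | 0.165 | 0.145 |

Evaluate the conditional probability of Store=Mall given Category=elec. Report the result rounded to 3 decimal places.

0.162

P(Category=elec) = 0.124 + 0.052 + 0.145 = 0.321.
P(Store=Mall | Category=elec) = 0.052/0.321 = 0.162.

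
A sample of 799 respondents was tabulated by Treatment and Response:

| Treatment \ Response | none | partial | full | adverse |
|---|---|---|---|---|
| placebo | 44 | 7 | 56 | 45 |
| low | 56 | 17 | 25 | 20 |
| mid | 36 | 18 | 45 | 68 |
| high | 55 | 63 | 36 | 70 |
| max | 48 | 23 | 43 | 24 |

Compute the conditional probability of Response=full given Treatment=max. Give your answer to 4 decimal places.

Total with Treatment=max: 48 + 23 + 43 + 24 = 138.
P(Response=full | Treatment=max) = 43/138 = 0.3116.

0.3116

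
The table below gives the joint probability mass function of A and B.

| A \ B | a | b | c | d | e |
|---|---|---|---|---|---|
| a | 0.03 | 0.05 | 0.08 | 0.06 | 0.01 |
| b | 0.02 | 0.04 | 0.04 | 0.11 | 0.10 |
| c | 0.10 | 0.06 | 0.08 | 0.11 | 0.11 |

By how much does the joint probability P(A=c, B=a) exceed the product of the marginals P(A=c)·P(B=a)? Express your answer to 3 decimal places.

P(A=c) = 0.10 + 0.06 + 0.08 + 0.11 + 0.11 = 0.46.
P(B=a) = 0.03 + 0.02 + 0.10 = 0.15.
P(A=c, B=a) − P(A=c)P(B=a) = 0.10 − 0.46×0.15 = 0.031.

0.031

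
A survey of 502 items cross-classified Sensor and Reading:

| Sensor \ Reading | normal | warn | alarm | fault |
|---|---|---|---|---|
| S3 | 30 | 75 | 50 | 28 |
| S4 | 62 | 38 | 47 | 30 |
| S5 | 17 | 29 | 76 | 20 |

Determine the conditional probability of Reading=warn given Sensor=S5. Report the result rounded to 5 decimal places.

0.20423

Total with Sensor=S5: 17 + 29 + 76 + 20 = 142.
P(Reading=warn | Sensor=S5) = 29/142 = 0.20423.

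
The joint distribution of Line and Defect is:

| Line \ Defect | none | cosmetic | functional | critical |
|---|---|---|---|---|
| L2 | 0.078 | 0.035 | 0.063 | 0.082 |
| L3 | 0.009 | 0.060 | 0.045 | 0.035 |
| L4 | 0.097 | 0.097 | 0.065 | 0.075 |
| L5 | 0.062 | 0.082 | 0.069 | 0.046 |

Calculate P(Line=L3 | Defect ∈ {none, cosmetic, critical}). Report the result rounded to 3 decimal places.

0.137

P(Defect=none) = 0.078 + 0.009 + 0.097 + 0.062 = 0.246.
P(Defect=cosmetic) = 0.035 + 0.060 + 0.097 + 0.082 = 0.274.
P(Defect=critical) = 0.082 + 0.035 + 0.075 + 0.046 = 0.238.
P(Defect ∈ {none, cosmetic, critical}) = 0.246 + 0.274 + 0.238 = 0.758; P(Line=L3, Defect ∈ {none, cosmetic, critical}) = 0.009 + 0.060 + 0.035 = 0.104.
P(Line=L3 | Defect ∈ {none, cosmetic, critical}) = 0.104/0.758 = 0.137.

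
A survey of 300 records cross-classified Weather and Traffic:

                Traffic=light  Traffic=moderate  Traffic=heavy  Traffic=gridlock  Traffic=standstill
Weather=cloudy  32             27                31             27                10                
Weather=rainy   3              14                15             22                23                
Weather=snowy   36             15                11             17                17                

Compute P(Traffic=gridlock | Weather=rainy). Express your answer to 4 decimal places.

Total with Weather=rainy: 3 + 14 + 15 + 22 + 23 = 77.
P(Traffic=gridlock | Weather=rainy) = 22/77 = 0.2857.

0.2857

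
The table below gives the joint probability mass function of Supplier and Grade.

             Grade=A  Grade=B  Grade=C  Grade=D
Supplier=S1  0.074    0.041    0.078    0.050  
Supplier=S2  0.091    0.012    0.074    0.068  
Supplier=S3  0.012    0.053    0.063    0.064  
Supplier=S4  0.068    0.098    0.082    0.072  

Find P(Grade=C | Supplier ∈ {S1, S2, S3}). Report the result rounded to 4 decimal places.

P(Supplier=S1) = 0.074 + 0.041 + 0.078 + 0.050 = 0.243.
P(Supplier=S2) = 0.091 + 0.012 + 0.074 + 0.068 = 0.245.
P(Supplier=S3) = 0.012 + 0.053 + 0.063 + 0.064 = 0.192.
P(Supplier ∈ {S1, S2, S3}) = 0.243 + 0.245 + 0.192 = 0.680; P(Grade=C, Supplier ∈ {S1, S2, S3}) = 0.078 + 0.074 + 0.063 = 0.215.
P(Grade=C | Supplier ∈ {S1, S2, S3}) = 0.215/0.680 = 0.3162.

0.3162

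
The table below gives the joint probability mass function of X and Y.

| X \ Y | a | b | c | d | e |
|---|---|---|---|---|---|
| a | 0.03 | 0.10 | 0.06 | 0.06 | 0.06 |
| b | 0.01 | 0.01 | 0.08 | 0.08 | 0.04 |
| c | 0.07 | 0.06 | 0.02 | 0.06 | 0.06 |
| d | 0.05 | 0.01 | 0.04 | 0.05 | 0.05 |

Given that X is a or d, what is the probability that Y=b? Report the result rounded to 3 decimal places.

0.216

P(X=a) = 0.03 + 0.10 + 0.06 + 0.06 + 0.06 = 0.31.
P(X=d) = 0.05 + 0.01 + 0.04 + 0.05 + 0.05 = 0.20.
P(X ∈ {a, d}) = 0.31 + 0.20 = 0.51; P(Y=b, X ∈ {a, d}) = 0.10 + 0.01 = 0.11.
P(Y=b | X ∈ {a, d}) = 0.11/0.51 = 0.216.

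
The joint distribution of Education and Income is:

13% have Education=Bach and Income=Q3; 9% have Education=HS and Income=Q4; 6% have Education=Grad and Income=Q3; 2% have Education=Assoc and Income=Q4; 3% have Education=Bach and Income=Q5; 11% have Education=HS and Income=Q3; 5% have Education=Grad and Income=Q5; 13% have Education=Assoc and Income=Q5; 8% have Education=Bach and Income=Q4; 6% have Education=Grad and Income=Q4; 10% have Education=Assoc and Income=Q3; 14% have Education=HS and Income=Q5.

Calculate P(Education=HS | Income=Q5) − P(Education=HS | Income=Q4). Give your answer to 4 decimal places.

0.0400

P(Income=Q5) = 0.14 + 0.13 + 0.03 + 0.05 = 0.35; P(Education=HS | Income=Q5) = 0.14/0.35 = 0.40000.
P(Income=Q4) = 0.09 + 0.02 + 0.08 + 0.06 = 0.25; P(Education=HS | Income=Q4) = 0.09/0.25 = 0.36000.
Difference = 0.0400.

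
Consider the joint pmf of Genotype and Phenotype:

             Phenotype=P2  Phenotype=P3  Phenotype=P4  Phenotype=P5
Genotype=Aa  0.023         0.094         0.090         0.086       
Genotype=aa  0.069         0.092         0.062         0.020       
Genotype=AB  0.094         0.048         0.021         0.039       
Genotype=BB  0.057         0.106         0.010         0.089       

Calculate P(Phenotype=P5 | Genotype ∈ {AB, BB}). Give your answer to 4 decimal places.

0.2759

P(Genotype=AB) = 0.094 + 0.048 + 0.021 + 0.039 = 0.202.
P(Genotype=BB) = 0.057 + 0.106 + 0.010 + 0.089 = 0.262.
P(Genotype ∈ {AB, BB}) = 0.202 + 0.262 = 0.464; P(Phenotype=P5, Genotype ∈ {AB, BB}) = 0.039 + 0.089 = 0.128.
P(Phenotype=P5 | Genotype ∈ {AB, BB}) = 0.128/0.464 = 0.2759.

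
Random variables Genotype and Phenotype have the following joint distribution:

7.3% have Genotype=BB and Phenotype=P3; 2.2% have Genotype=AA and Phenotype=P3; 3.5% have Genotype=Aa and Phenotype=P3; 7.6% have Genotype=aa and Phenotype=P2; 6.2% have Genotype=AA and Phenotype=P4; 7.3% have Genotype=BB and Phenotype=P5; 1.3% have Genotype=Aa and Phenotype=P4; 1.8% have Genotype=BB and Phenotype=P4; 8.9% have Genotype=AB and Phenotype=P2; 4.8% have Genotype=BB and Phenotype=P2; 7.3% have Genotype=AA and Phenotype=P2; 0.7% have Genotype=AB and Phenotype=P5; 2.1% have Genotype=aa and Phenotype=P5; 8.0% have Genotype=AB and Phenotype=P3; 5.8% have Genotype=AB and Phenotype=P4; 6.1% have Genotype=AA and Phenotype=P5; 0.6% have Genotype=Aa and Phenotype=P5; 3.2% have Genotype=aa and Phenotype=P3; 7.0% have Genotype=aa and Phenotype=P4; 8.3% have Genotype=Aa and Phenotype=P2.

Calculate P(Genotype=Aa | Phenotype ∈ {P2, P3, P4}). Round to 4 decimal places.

P(Phenotype=P2) = 0.073 + 0.083 + 0.076 + 0.089 + 0.048 = 0.369.
P(Phenotype=P3) = 0.022 + 0.035 + 0.032 + 0.080 + 0.073 = 0.242.
P(Phenotype=P4) = 0.062 + 0.013 + 0.070 + 0.058 + 0.018 = 0.221.
P(Phenotype ∈ {P2, P3, P4}) = 0.369 + 0.242 + 0.221 = 0.832; P(Genotype=Aa, Phenotype ∈ {P2, P3, P4}) = 0.083 + 0.035 + 0.013 = 0.131.
P(Genotype=Aa | Phenotype ∈ {P2, P3, P4}) = 0.131/0.832 = 0.1575.

0.1575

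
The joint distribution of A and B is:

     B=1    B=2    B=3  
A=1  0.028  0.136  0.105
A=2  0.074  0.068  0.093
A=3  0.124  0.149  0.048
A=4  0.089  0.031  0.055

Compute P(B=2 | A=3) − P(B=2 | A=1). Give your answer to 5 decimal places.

P(A=3) = 0.124 + 0.149 + 0.048 = 0.321; P(B=2 | A=3) = 0.149/0.321 = 0.464174.
P(A=1) = 0.028 + 0.136 + 0.105 = 0.269; P(B=2 | A=1) = 0.136/0.269 = 0.505576.
Difference = -0.04140.

-0.04140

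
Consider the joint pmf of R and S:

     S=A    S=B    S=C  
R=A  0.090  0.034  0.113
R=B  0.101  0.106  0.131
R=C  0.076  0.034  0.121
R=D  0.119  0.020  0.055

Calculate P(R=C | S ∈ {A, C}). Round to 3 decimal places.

P(S=A) = 0.090 + 0.101 + 0.076 + 0.119 = 0.386.
P(S=C) = 0.113 + 0.131 + 0.121 + 0.055 = 0.420.
P(S ∈ {A, C}) = 0.386 + 0.420 = 0.806; P(R=C, S ∈ {A, C}) = 0.076 + 0.121 = 0.197.
P(R=C | S ∈ {A, C}) = 0.197/0.806 = 0.244.

0.244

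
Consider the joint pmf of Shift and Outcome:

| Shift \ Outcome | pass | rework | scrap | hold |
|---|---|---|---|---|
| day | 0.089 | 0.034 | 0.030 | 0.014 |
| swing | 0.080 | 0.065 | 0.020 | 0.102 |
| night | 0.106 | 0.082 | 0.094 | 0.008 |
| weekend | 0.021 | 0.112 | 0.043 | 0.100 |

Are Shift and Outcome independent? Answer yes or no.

no

P(Shift=weekend) = 0.276 and P(Outcome=pass) = 0.296, so their product is 0.08170, but P(Shift=weekend, Outcome=pass) = 0.021. Since these differ, Shift and Outcome are not independent.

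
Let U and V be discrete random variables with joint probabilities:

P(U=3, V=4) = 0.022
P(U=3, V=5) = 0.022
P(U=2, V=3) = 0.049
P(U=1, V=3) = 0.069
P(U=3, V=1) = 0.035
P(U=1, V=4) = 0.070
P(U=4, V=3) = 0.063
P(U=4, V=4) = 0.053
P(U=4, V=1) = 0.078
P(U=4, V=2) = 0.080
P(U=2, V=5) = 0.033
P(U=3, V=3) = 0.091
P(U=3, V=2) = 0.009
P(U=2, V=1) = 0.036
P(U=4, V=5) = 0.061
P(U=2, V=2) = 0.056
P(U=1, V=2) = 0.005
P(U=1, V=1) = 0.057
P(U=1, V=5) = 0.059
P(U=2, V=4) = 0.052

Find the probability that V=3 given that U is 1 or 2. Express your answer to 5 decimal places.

0.24280

P(U=1) = 0.057 + 0.005 + 0.069 + 0.070 + 0.059 = 0.260.
P(U=2) = 0.036 + 0.056 + 0.049 + 0.052 + 0.033 = 0.226.
P(U ∈ {1, 2}) = 0.260 + 0.226 = 0.486; P(V=3, U ∈ {1, 2}) = 0.069 + 0.049 = 0.118.
P(V=3 | U ∈ {1, 2}) = 0.118/0.486 = 0.24280.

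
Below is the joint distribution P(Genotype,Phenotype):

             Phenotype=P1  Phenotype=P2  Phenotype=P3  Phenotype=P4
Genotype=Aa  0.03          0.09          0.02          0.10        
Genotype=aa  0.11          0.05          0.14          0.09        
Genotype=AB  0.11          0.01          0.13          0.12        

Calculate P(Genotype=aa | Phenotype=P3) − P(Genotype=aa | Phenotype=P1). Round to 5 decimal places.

0.04276

P(Phenotype=P3) = 0.02 + 0.14 + 0.13 = 0.29; P(Genotype=aa | Phenotype=P3) = 0.14/0.29 = 0.482759.
P(Phenotype=P1) = 0.03 + 0.11 + 0.11 = 0.25; P(Genotype=aa | Phenotype=P1) = 0.11/0.25 = 0.440000.
Difference = 0.04276.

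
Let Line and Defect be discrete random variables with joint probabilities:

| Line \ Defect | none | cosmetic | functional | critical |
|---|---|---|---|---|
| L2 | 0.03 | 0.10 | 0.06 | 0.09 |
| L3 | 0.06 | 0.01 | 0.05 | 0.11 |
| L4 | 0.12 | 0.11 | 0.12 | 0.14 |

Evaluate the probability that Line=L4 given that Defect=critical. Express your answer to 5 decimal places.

P(Defect=critical) = 0.09 + 0.11 + 0.14 = 0.34.
P(Line=L4 | Defect=critical) = 0.14/0.34 = 0.41176.

0.41176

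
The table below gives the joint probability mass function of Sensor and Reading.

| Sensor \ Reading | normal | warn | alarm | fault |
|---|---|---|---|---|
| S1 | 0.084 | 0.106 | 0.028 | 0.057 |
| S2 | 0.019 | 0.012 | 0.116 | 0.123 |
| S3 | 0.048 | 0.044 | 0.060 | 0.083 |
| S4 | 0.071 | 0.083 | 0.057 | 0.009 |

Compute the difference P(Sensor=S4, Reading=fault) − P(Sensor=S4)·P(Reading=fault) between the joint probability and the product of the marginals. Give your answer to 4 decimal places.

P(Sensor=S4) = 0.071 + 0.083 + 0.057 + 0.009 = 0.220.
P(Reading=fault) = 0.057 + 0.123 + 0.083 + 0.009 = 0.272.
P(Sensor=S4, Reading=fault) − P(Sensor=S4)P(Reading=fault) = 0.009 − 0.220×0.272 = -0.0508.

-0.0508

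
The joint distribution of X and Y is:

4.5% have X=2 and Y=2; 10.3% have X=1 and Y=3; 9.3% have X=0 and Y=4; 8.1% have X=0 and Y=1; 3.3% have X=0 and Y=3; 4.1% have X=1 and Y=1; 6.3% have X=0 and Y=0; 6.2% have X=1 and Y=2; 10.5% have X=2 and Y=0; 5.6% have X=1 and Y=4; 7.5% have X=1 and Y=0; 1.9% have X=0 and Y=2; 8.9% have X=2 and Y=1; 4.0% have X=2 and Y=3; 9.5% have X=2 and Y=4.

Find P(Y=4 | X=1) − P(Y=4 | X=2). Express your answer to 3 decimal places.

-0.088

P(X=1) = 0.075 + 0.041 + 0.062 + 0.103 + 0.056 = 0.337; P(Y=4 | X=1) = 0.056/0.337 = 0.1662.
P(X=2) = 0.105 + 0.089 + 0.045 + 0.040 + 0.095 = 0.374; P(Y=4 | X=2) = 0.095/0.374 = 0.2540.
Difference = -0.088.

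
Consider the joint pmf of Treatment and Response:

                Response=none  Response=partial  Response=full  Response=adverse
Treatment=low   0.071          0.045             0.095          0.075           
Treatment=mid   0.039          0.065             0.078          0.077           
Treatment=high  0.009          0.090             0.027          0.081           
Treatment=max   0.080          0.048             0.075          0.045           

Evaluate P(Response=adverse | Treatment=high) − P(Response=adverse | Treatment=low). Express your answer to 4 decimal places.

0.1291

P(Treatment=high) = 0.009 + 0.090 + 0.027 + 0.081 = 0.207; P(Response=adverse | Treatment=high) = 0.081/0.207 = 0.39130.
P(Treatment=low) = 0.071 + 0.045 + 0.095 + 0.075 = 0.286; P(Response=adverse | Treatment=low) = 0.075/0.286 = 0.26224.
Difference = 0.1291.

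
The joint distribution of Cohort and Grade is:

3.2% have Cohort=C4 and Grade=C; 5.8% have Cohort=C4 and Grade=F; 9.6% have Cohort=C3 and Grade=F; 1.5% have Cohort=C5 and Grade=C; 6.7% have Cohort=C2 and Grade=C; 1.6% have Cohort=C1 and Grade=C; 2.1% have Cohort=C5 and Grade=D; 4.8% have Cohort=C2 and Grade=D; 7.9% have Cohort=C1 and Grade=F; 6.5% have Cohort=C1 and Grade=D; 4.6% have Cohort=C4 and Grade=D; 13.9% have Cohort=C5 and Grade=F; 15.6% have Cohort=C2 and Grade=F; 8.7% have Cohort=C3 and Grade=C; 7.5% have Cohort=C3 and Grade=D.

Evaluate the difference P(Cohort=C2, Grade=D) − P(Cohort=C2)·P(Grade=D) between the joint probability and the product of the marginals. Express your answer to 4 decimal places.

-0.0211

P(Cohort=C2) = 0.067 + 0.048 + 0.156 = 0.271.
P(Grade=D) = 0.065 + 0.048 + 0.075 + 0.046 + 0.021 = 0.255.
P(Cohort=C2, Grade=D) − P(Cohort=C2)P(Grade=D) = 0.048 − 0.271×0.255 = -0.0211.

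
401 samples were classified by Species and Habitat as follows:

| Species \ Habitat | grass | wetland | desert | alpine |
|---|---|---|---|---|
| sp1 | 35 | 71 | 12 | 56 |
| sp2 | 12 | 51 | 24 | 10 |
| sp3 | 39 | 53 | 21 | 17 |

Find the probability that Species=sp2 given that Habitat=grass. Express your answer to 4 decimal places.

Total with Habitat=grass: 35 + 12 + 39 = 86.
P(Species=sp2 | Habitat=grass) = 12/86 = 0.1395.

0.1395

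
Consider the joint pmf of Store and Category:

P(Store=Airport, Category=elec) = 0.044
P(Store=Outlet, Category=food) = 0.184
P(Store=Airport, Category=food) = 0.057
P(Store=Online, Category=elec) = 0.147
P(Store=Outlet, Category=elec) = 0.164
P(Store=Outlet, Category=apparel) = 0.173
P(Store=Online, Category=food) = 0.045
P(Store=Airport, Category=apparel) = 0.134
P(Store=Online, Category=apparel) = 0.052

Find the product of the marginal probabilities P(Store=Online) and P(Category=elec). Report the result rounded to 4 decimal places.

P(Store=Online) = 0.045 + 0.052 + 0.147 = 0.244.
P(Category=elec) = 0.044 + 0.164 + 0.147 = 0.355.
Product: 0.244 × 0.355 = 0.0866.

0.0866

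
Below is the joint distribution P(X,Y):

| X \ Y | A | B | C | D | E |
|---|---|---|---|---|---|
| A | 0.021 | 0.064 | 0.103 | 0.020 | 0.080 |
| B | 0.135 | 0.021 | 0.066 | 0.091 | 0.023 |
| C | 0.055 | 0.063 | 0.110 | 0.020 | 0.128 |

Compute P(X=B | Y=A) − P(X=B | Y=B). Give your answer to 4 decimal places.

0.4979

P(Y=A) = 0.021 + 0.135 + 0.055 = 0.211; P(X=B | Y=A) = 0.135/0.211 = 0.63981.
P(Y=B) = 0.064 + 0.021 + 0.063 = 0.148; P(X=B | Y=B) = 0.021/0.148 = 0.14189.
Difference = 0.4979.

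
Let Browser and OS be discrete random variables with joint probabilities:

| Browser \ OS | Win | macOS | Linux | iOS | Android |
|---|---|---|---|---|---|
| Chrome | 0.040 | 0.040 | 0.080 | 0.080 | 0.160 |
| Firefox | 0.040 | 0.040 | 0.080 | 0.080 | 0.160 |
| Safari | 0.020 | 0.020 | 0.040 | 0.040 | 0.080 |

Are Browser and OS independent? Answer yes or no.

yes

Every cell satisfies P(Browser,OS) = P(Browser)·P(OS). For instance P(Browser=Safari) = 0.200, P(OS=Android) = 0.400, and 0.200×0.400 = 0.080 matches the joint entry. So Browser and OS are independent.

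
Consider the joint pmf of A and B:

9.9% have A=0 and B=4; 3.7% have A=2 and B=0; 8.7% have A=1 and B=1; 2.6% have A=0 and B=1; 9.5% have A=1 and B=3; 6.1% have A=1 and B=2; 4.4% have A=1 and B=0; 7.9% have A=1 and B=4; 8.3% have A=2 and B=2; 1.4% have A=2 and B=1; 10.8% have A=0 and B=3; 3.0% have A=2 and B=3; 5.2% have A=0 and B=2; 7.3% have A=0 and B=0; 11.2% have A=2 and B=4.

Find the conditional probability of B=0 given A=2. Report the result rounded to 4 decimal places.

0.1341

P(A=2) = 0.037 + 0.014 + 0.083 + 0.030 + 0.112 = 0.276.
P(B=0 | A=2) = 0.037/0.276 = 0.1341.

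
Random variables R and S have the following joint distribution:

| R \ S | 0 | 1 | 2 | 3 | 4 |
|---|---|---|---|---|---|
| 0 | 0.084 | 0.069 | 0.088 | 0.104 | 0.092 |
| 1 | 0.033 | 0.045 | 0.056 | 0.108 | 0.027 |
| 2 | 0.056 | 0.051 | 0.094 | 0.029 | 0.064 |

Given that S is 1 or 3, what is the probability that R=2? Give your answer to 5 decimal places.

P(S=1) = 0.069 + 0.045 + 0.051 = 0.165.
P(S=3) = 0.104 + 0.108 + 0.029 = 0.241.
P(S ∈ {1, 3}) = 0.165 + 0.241 = 0.406; P(R=2, S ∈ {1, 3}) = 0.051 + 0.029 = 0.080.
P(R=2 | S ∈ {1, 3}) = 0.080/0.406 = 0.19704.

0.19704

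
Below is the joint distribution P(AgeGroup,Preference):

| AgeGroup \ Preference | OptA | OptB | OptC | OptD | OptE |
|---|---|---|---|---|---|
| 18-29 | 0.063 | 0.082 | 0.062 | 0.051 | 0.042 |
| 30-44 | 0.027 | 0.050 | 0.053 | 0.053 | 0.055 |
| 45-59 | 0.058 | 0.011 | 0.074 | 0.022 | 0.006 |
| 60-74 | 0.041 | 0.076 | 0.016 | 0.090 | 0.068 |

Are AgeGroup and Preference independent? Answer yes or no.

no

P(AgeGroup=60-74) = 0.291 and P(Preference=OptC) = 0.205, so their product is 0.05966, but P(AgeGroup=60-74, Preference=OptC) = 0.016. Since these differ, AgeGroup and Preference are not independent.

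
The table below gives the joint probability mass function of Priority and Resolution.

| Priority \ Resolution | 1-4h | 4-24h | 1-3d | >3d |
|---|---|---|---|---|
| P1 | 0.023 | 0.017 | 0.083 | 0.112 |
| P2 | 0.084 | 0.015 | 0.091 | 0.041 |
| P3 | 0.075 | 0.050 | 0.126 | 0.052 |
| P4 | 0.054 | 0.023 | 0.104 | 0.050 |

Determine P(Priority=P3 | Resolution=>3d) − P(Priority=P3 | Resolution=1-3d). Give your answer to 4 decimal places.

-0.1080

P(Resolution=>3d) = 0.112 + 0.041 + 0.052 + 0.050 = 0.255; P(Priority=P3 | Resolution=>3d) = 0.052/0.255 = 0.20392.
P(Resolution=1-3d) = 0.083 + 0.091 + 0.126 + 0.104 = 0.404; P(Priority=P3 | Resolution=1-3d) = 0.126/0.404 = 0.31188.
Difference = -0.1080.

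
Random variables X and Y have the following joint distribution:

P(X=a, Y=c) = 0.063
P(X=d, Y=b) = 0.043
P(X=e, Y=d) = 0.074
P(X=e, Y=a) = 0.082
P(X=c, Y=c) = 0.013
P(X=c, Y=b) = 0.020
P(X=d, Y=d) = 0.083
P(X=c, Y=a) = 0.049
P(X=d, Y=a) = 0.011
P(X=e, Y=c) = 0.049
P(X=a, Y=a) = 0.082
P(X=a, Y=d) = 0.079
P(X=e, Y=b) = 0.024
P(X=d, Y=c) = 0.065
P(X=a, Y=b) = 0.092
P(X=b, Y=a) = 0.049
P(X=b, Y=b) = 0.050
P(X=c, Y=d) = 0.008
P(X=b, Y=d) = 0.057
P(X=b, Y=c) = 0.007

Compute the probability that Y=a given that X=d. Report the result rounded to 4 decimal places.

0.0545

P(X=d) = 0.011 + 0.043 + 0.065 + 0.083 = 0.202.
P(Y=a | X=d) = 0.011/0.202 = 0.0545.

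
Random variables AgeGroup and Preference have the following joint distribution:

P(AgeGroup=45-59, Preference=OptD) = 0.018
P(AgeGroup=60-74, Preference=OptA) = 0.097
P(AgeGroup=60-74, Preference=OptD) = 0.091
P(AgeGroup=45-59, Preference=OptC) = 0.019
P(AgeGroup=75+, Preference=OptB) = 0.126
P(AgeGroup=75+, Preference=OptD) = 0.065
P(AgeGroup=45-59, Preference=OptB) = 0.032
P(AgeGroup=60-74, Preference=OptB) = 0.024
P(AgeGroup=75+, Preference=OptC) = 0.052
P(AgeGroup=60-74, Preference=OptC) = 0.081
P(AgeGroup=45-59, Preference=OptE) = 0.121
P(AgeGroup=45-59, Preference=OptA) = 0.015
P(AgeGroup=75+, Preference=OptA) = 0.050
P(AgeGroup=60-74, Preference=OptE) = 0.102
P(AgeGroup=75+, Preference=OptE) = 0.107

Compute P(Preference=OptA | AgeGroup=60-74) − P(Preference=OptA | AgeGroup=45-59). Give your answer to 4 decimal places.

P(AgeGroup=60-74) = 0.097 + 0.024 + 0.081 + 0.091 + 0.102 = 0.395; P(Preference=OptA | AgeGroup=60-74) = 0.097/0.395 = 0.24557.
P(AgeGroup=45-59) = 0.015 + 0.032 + 0.019 + 0.018 + 0.121 = 0.205; P(Preference=OptA | AgeGroup=45-59) = 0.015/0.205 = 0.07317.
Difference = 0.1724.

0.1724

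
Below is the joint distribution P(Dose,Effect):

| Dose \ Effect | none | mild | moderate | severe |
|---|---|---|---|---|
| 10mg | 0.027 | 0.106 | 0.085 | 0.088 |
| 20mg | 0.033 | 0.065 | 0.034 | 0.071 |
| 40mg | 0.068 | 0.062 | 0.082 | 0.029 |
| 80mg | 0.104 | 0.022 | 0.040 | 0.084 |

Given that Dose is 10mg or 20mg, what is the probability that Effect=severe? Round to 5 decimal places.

0.31238

P(Dose=10mg) = 0.027 + 0.106 + 0.085 + 0.088 = 0.306.
P(Dose=20mg) = 0.033 + 0.065 + 0.034 + 0.071 = 0.203.
P(Dose ∈ {10mg, 20mg}) = 0.306 + 0.203 = 0.509; P(Effect=severe, Dose ∈ {10mg, 20mg}) = 0.088 + 0.071 = 0.159.
P(Effect=severe | Dose ∈ {10mg, 20mg}) = 0.159/0.509 = 0.31238.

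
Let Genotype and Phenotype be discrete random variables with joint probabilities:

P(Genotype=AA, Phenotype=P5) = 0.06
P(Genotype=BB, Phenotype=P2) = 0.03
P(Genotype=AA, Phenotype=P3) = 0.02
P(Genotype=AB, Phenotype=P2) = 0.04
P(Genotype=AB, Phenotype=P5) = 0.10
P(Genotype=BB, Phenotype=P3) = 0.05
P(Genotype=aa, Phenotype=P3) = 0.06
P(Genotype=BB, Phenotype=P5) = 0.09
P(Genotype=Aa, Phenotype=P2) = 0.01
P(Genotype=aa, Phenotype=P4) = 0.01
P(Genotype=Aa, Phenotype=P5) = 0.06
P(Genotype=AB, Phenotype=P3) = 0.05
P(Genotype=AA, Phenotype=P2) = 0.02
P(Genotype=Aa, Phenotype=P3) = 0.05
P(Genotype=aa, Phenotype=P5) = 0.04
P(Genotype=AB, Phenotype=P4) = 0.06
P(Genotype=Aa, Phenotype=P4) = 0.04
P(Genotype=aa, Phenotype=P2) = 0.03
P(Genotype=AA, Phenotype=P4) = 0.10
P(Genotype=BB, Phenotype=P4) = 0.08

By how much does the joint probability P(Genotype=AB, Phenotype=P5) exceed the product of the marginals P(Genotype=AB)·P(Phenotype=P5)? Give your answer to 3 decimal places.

P(Genotype=AB) = 0.04 + 0.05 + 0.06 + 0.10 = 0.25.
P(Phenotype=P5) = 0.06 + 0.06 + 0.04 + 0.10 + 0.09 = 0.35.
P(Genotype=AB, Phenotype=P5) − P(Genotype=AB)P(Phenotype=P5) = 0.10 − 0.25×0.35 = 0.013.

0.013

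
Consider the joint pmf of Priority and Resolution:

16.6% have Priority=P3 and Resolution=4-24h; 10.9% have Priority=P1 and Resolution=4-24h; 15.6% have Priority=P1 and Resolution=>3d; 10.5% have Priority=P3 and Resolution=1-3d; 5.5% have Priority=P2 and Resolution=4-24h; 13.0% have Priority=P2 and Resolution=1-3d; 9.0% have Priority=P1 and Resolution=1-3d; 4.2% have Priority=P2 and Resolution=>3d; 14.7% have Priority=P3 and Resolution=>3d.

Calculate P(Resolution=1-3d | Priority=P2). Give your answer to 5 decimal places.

0.57269

P(Priority=P2) = 0.055 + 0.130 + 0.042 = 0.227.
P(Resolution=1-3d | Priority=P2) = 0.130/0.227 = 0.57269.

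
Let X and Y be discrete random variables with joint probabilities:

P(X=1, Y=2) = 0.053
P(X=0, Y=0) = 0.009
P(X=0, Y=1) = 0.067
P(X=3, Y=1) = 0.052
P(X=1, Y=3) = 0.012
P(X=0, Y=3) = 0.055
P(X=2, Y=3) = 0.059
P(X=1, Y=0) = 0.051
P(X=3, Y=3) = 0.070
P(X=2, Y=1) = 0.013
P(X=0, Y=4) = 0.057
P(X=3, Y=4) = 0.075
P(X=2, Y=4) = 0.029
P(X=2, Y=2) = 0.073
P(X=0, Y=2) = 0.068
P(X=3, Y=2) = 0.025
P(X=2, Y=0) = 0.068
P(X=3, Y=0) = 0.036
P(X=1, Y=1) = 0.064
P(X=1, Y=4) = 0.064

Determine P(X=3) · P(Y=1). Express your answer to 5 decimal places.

P(X=3) = 0.036 + 0.052 + 0.025 + 0.070 + 0.075 = 0.258.
P(Y=1) = 0.067 + 0.064 + 0.013 + 0.052 = 0.196.
Product: 0.258 × 0.196 = 0.05057.

0.05057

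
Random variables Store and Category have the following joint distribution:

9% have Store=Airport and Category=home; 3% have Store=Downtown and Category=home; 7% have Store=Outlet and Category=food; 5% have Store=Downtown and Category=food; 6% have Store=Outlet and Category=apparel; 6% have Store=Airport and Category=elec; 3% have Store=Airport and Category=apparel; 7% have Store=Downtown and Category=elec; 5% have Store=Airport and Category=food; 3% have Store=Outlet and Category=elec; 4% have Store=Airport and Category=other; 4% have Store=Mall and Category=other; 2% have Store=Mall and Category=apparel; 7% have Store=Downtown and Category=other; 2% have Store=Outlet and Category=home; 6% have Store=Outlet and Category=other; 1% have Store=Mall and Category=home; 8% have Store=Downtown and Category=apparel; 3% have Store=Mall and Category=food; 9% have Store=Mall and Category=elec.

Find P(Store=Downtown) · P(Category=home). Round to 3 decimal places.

P(Store=Downtown) = 0.05 + 0.08 + 0.07 + 0.03 + 0.07 = 0.30.
P(Category=home) = 0.03 + 0.01 + 0.09 + 0.02 = 0.15.
Product: 0.30 × 0.15 = 0.045.

0.045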